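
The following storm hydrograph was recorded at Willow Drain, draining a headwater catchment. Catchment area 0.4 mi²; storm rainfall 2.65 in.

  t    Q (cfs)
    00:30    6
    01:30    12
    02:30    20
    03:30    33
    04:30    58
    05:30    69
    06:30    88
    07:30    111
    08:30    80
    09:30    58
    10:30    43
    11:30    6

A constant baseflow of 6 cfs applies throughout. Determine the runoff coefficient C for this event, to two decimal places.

ΣQ_DR = 512.0 cfs; V = ΣQ_DR·Δt = 1.843 × 10^6 ft³.
Runoff depth d = V / A = 1.983 in.
C = d / P = 1.983 / 2.65 = 0.75.

C ≈ 0.75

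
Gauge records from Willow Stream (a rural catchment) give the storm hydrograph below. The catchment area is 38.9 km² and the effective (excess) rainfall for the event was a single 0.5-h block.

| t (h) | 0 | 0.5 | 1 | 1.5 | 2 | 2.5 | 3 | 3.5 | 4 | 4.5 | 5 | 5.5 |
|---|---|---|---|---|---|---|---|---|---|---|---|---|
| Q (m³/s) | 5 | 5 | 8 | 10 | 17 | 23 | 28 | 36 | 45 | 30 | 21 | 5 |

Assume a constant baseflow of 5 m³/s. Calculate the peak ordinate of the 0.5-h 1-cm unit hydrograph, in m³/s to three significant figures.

U_p ≈ 50.0 m³/s

Direct runoff: 0.0, 0.0, 3.0, 5.0, 12.0, 18.0, 23.0, 31.0, 40.0, 25.0, 16.0, 0.0 m³/s; ΣQ_DR = 173.0 m³/s, peak = 40.0 m³/s.
Runoff depth d = ΣQ_DR·Δt / A = 173.0 × 1800 / (38.9 km²) = 8.005 mm.
The 1-cm UH is the DRH scaled by (10 mm)/d, so U_p = 40.0 × 10/8.005 = 50.0 m³/s.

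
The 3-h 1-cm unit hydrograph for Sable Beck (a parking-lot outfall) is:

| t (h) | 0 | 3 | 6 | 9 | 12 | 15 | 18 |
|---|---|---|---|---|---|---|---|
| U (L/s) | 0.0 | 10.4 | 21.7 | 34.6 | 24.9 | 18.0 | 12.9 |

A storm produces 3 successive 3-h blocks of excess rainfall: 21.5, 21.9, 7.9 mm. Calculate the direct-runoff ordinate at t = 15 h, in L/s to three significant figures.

Q ≈ 121 L/s

By discrete convolution, Q_j = Σ (P_i / 10 mm) · U_{j−i}.
At t = 15 h (j=5): Q = (21.5/10)·18.0 + (21.9/10)·24.9 + (7.9/10)·34.6 = 121 L/s.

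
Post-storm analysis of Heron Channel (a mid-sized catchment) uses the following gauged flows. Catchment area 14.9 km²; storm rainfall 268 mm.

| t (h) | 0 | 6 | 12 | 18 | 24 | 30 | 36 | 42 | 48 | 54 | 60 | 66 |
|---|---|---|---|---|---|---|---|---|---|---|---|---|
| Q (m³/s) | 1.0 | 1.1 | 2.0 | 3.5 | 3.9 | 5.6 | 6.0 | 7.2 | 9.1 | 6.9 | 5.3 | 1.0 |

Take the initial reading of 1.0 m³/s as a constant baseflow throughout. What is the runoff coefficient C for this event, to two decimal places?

ΣQ_DR = 40.60 m³/s; V = ΣQ_DR·Δt = 8.770 × 10^5 m³.
Runoff depth d = V / A = 58.86 mm.
C = d / P = 58.86 / 268 = 0.22.

C ≈ 0.22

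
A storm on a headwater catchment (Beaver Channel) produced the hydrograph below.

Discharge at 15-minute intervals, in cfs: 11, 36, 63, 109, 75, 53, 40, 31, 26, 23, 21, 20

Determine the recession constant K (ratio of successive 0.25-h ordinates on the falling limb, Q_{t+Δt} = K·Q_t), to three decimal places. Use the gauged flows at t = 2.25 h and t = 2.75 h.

K ≈ 0.933

Using the recession-limb readings at t = 2.25 h and t = 2.75 h: Q falls from 23 to 20 cfs over 2 intervals.
K = (Q₂/Q₁)^(1/2) = (20/23)^(1/2) = 0.933.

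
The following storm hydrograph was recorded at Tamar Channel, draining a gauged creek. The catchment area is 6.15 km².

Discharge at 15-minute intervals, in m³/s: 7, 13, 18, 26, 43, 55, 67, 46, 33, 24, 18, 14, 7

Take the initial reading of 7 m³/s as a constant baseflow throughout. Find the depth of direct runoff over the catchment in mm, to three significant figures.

d ≈ 41.0 mm

Direct runoff: 0.0, 6.0, 11.0, 19.0, 36.0, 48.0, 60.0, 39.0, 26.0, 17.0, 11.0, 7.0, 0.0 m³/s; ΣQ_DR = 280.0 m³/s.
V = ΣQ_DR · Δt = 280.0 × 900 s = 2.520 × 10^5 m³.
Over A = 6.15 km², depth = V / A = 41.0 mm.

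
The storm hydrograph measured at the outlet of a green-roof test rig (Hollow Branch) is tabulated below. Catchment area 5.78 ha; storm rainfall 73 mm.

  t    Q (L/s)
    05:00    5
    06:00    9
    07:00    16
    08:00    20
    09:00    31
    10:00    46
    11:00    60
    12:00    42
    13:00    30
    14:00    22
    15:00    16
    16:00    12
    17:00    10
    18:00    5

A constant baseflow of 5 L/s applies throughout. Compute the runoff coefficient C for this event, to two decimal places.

C ≈ 0.22

ΣQ_DR = 254.0 L/s; V = ΣQ_DR·Δt = 9.144 × 10^5 L.
Runoff depth d = V / A = 15.82 mm.
C = d / P = 15.82 / 73 = 0.22.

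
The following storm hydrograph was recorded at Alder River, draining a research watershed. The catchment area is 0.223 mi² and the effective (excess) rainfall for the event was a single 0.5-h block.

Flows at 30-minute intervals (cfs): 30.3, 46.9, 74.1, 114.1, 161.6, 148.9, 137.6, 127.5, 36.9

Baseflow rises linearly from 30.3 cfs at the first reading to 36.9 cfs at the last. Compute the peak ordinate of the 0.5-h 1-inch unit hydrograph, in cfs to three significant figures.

Direct runoff: 0.00, 15.78, 42.15, 81.33, 128.00, 114.47, 102.35, 91.42, 0.00 cfs; ΣQ_DR = 575.5 cfs, peak = 128.00 cfs.
Runoff depth d = ΣQ_DR·Δt / A = 575.5 × 1800 / (0.223 mi²) = 2.000 in.
The 1-inch UH is the DRH scaled by (1 in)/d, so U_p = 128.00 × 1/2.000 = 64.0 cfs.

U_p ≈ 64.0 cfs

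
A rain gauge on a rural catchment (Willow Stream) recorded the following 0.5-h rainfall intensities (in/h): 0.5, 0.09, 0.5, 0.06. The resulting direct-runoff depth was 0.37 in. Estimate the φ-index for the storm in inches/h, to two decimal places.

Only the 2 blocks with intensity above φ contribute runoff: 0.5, 0.5 in/h.
Σ(I−φ)·Δt = d  ⇒  (0.5+0.5 − 2φ)·0.5 = 0.37
φ = (1.000 − 0.37/0.5) / 2 = 0.13 in/h.

φ ≈ 0.13 in/h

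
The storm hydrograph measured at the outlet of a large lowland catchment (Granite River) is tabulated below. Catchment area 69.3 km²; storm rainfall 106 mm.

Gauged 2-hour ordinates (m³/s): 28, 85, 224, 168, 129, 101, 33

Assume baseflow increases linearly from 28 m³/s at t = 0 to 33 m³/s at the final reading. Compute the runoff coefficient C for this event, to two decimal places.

ΣQ_DR = 554.5 m³/s; V = ΣQ_DR·Δt = 3.992 × 10^6 m³.
Runoff depth d = V / A = 57.61 mm.
C = d / P = 57.61 / 106 = 0.54.

C ≈ 0.54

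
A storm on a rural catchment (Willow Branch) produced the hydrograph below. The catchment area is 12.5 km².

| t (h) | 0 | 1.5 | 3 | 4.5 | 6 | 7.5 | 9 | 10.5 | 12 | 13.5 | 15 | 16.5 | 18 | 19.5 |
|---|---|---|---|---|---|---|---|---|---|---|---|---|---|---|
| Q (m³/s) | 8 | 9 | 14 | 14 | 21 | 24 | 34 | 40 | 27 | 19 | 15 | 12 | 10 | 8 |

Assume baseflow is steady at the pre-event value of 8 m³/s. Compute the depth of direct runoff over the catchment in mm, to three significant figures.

Direct runoff: 0.0, 1.0, 6.0, 6.0, 13.0, 16.0, 26.0, 32.0, 19.0, 11.0, 7.0, 4.0, 2.0, 0.0 m³/s; ΣQ_DR = 143.0 m³/s.
V = ΣQ_DR · Δt = 143.0 × 5400 s = 7.722 × 10^5 m³.
Over A = 12.5 km², depth = V / A = 61.8 mm.

d ≈ 61.8 mm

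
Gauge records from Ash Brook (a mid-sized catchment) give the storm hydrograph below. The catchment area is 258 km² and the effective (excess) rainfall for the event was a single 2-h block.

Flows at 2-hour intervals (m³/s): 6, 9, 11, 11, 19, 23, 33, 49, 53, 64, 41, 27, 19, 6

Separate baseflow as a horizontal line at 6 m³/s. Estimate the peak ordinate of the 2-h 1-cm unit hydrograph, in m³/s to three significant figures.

Direct runoff: 0.0, 3.0, 5.0, 5.0, 13.0, 17.0, 27.0, 43.0, 47.0, 58.0, 35.0, 21.0, 13.0, 0.0 m³/s; ΣQ_DR = 287.0 m³/s, peak = 58.0 m³/s.
Runoff depth d = ΣQ_DR·Δt / A = 287.0 × 7200 / (258 km²) = 8.009 mm.
The 1-cm UH is the DRH scaled by (10 mm)/d, so U_p = 58.0 × 10/8.009 = 72.4 m³/s.

U_p ≈ 72.4 m³/s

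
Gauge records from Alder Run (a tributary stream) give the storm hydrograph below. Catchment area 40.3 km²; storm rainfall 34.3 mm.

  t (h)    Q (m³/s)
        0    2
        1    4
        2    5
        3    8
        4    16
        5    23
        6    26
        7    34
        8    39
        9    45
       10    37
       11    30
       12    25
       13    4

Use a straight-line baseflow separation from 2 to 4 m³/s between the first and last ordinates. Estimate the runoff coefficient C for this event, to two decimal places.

C ≈ 0.67

ΣQ_DR = 256.0 m³/s; V = ΣQ_DR·Δt = 9.216 × 10^5 m³.
Runoff depth d = V / A = 22.87 mm.
C = d / P = 22.87 / 34.3 = 0.67.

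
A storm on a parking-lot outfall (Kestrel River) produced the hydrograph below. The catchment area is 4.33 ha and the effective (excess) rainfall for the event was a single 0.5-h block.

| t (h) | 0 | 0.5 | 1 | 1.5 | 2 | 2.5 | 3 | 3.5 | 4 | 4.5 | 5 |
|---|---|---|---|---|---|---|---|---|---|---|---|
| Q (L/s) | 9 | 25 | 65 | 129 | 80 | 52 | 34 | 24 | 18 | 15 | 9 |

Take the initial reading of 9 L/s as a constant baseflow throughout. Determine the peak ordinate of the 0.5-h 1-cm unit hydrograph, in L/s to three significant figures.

Direct runoff: 0.0, 16.0, 56.0, 120.0, 71.0, 43.0, 25.0, 15.0, 9.0, 6.0, 0.0 L/s; ΣQ_DR = 361.0 L/s, peak = 120.0 L/s.
Runoff depth d = ΣQ_DR·Δt / A = 361.0 × 1800 / (4.33 ha) = 15.01 mm.
The 1-cm UH is the DRH scaled by (10 mm)/d, so U_p = 120.0 × 10/15.01 = 80.0 L/s.

U_p ≈ 80.0 L/s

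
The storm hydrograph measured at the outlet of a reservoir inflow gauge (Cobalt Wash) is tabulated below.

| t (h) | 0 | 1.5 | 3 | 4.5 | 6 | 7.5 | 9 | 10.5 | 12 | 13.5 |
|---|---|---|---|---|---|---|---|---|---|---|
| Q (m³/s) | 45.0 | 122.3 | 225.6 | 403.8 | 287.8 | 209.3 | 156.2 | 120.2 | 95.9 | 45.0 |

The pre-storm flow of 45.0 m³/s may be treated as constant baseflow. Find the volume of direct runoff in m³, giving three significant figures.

V ≈ 6.81 × 10^6 m³

Direct-runoff ordinates (Q − Q_b): 0.0, 77.3, 180.6, 358.8, 242.8, 164.3, 111.2, 75.2, 50.9, 0.0 m³/s.
ΣQ_DR = 1261 m³/s.
With Δt = 1.5 h = 5400 s, V = ΣQ_DR · Δt = 1261 × 5400 = 6.81 × 10^6 m³.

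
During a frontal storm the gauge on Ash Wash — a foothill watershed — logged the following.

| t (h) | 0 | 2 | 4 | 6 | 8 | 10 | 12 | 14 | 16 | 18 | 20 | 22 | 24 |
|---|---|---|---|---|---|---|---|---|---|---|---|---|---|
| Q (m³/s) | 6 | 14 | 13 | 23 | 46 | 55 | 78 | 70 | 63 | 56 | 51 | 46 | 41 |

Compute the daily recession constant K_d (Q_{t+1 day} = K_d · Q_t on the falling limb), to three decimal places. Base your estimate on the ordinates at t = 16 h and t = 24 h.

K_d ≈ 0.276

Between t = 16 h and t = 24 h the flow falls from 63 to 41 m³/s over 4×2 h = 8 h.
Per-interval ratio K = (41/63)^(1/4) = 0.8982; K_d = K^(24/2) = 0.276.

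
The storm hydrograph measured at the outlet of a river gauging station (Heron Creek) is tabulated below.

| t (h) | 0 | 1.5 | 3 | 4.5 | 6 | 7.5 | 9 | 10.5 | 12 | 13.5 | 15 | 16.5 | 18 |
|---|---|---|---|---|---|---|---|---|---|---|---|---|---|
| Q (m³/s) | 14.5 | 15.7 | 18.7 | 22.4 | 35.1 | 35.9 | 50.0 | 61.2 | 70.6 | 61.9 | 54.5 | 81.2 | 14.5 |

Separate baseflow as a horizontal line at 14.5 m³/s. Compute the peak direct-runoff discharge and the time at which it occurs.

Q_p = 66.7 m³/s at t = 16.5 h

Subtracting baseflow gives direct-runoff ordinates: 0.0, 1.2, 4.2, 7.9, 20.6, 21.4, 35.5, 46.7, 56.1, 47.4, 40.0, 66.7, 0.0 m³/s.
The maximum is 66.7 m³/s, occurring at the reading for t = 16.5 h.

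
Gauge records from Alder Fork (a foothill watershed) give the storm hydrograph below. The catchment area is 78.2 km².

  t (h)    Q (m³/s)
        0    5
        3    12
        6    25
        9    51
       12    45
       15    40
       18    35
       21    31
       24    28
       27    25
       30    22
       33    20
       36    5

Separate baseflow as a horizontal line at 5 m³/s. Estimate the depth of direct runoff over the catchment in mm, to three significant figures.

Direct runoff: 0.0, 7.0, 20.0, 46.0, 40.0, 35.0, 30.0, 26.0, 23.0, 20.0, 17.0, 15.0, 0.0 m³/s; ΣQ_DR = 279.0 m³/s.
V = ΣQ_DR · Δt = 279.0 × 10800 s = 3.013 × 10^6 m³.
Over A = 78.2 km², depth = V / A = 38.5 mm.

d ≈ 38.5 mm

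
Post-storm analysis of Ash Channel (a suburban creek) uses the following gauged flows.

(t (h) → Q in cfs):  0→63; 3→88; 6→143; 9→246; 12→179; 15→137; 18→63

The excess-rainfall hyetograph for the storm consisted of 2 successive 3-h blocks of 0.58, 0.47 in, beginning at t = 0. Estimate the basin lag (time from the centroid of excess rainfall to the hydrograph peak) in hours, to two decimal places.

Centroid of excess rainfall: t_c = Σ P_i·t̄_i / ΣP_i = 2.8429 h (block centres at 1.5, 4.5 h).
Hydrograph peak occurs at t = 9 h, so basin lag t_L = 9 − 2.8429 = 6.16 h.

t_L ≈ 6.16 h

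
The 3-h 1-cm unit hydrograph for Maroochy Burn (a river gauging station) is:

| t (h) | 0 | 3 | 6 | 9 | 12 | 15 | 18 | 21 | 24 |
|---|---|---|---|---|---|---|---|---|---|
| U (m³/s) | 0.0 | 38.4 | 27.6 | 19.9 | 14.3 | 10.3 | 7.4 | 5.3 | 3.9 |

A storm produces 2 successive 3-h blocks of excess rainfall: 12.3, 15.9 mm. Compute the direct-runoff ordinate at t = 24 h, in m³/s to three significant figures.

Q ≈ 13.2 m³/s

By discrete convolution, Q_j = Σ (P_i / 10 mm) · U_{j−i}.
At t = 24 h (j=8): Q = (12.3/10)·3.9 + (15.9/10)·5.3 = 13.2 m³/s.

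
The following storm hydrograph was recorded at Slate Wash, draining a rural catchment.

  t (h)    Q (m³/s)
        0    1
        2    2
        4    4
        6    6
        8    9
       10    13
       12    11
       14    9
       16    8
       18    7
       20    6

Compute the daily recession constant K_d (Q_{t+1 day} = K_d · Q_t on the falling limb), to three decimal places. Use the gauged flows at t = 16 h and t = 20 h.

K_d ≈ 0.178

Between t = 16 h and t = 20 h the flow falls from 8 to 6 m³/s over 2×2 h = 4 h.
Per-interval ratio K = (6/8)^(1/2) = 0.8660; K_d = K^(24/2) = 0.178.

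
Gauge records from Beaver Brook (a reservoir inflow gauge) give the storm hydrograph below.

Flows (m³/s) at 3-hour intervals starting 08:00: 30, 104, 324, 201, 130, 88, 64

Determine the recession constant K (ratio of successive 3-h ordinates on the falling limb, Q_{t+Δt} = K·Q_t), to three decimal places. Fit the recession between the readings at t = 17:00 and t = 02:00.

Using the recession-limb readings at t = 17:00 and t = 02:00: Q falls from 201 to 64 m³/s over 3 intervals.
K = (Q₂/Q₁)^(1/3) = (64/201)^(1/3) = 0.683.

K ≈ 0.683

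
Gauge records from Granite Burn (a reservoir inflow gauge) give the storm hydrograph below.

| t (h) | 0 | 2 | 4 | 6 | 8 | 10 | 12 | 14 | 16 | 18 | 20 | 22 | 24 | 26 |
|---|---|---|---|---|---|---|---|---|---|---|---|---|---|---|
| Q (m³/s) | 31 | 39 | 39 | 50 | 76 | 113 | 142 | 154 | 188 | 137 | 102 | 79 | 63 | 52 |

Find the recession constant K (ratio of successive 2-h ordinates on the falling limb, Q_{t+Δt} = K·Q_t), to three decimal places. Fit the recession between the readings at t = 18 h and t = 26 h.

K ≈ 0.785

Using the recession-limb readings at t = 18 h and t = 26 h: Q falls from 137 to 52 m³/s over 4 intervals.
K = (Q₂/Q₁)^(1/4) = (52/137)^(1/4) = 0.785.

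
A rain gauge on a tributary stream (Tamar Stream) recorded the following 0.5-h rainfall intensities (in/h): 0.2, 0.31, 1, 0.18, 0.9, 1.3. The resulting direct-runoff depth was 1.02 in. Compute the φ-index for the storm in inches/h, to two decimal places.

Only the 3 blocks with intensity above φ contribute runoff: 1, 0.9, 1.3 in/h.
Σ(I−φ)·Δt = d  ⇒  (1+0.9+1.3 − 3φ)·0.5 = 1.02
φ = (3.200 − 1.02/0.5) / 3 = 0.39 in/h.

φ ≈ 0.39 in/h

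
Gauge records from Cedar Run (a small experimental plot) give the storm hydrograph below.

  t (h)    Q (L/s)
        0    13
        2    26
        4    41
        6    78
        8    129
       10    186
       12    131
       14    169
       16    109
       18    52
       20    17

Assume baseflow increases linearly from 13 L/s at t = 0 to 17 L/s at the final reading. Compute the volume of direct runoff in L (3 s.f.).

V ≈ 5.66 × 10^6 L

Direct-runoff ordinates (Q − Q_b): 0.00, 12.60, 27.20, 63.80, 114.40, 171.00, 115.60, 153.20, 92.80, 35.40, 0.00 L/s.
ΣQ_DR = 786.0 L/s.
With Δt = 2 h = 7200 s, V = ΣQ_DR · Δt = 786.0 × 7200 = 5.66 × 10^6 L.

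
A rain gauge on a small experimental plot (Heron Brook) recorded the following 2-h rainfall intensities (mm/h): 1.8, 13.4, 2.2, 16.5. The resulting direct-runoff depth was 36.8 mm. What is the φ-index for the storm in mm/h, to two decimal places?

Only the 2 blocks with intensity above φ contribute runoff: 13.4, 16.5 mm/h.
Σ(I−φ)·Δt = d  ⇒  (13.4+16.5 − 2φ)·2 = 36.8
φ = (29.90 − 36.8/2) / 2 = 5.75 mm/h.

φ ≈ 5.75 mm/h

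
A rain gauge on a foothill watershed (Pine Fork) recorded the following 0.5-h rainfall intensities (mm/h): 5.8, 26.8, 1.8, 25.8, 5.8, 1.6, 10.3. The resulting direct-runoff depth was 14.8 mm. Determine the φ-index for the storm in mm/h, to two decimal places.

φ ≈ 11.50 mm/h

Only the 2 blocks with intensity above φ contribute runoff: 26.8, 25.8 mm/h.
Σ(I−φ)·Δt = d  ⇒  (26.8+25.8 − 2φ)·0.5 = 14.8
φ = (52.60 − 14.8/0.5) / 2 = 11.50 mm/h.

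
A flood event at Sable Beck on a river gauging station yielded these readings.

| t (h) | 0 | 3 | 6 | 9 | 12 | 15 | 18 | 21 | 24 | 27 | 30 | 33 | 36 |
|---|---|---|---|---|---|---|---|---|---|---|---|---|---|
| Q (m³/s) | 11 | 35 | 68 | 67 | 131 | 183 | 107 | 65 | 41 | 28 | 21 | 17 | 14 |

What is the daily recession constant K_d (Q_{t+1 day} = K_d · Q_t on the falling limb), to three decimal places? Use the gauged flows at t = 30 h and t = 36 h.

K_d ≈ 0.198

Between t = 30 h and t = 36 h the flow falls from 21 to 14 m³/s over 2×3 h = 6 h.
Per-interval ratio K = (14/21)^(1/2) = 0.8165; K_d = K^(24/3) = 0.198.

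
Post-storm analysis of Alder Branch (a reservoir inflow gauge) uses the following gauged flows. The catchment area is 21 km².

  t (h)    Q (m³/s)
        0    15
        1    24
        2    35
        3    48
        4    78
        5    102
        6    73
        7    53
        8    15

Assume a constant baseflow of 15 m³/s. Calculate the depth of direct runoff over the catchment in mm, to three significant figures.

Direct runoff: 0.0, 9.0, 20.0, 33.0, 63.0, 87.0, 58.0, 38.0, 0.0 m³/s; ΣQ_DR = 308.0 m³/s.
V = ΣQ_DR · Δt = 308.0 × 3600 s = 1.109 × 10^6 m³.
Over A = 21 km², depth = V / A = 52.8 mm.

d ≈ 52.8 mm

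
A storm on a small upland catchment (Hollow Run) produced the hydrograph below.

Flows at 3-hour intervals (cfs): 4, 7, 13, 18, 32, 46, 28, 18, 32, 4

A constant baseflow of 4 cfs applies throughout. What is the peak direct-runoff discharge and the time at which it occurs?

Subtracting baseflow gives direct-runoff ordinates: 0.0, 3.0, 9.0, 14.0, 28.0, 42.0, 24.0, 14.0, 28.0, 0.0 cfs.
The maximum is 42.0 cfs, occurring at the reading for t = 15 h.

Q_p = 42.0 cfs at t = 15 h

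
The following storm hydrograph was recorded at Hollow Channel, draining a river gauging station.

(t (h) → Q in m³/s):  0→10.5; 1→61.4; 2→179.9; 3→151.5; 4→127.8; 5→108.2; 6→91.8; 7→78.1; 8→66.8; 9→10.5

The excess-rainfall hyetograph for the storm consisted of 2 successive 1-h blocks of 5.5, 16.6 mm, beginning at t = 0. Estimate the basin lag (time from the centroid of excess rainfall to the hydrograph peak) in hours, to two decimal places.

t_L ≈ 0.75 h

Centroid of excess rainfall: t_c = Σ P_i·t̄_i / ΣP_i = 1.2511 h (block centres at 0.5, 1.5 h).
Hydrograph peak occurs at t = 2 h, so basin lag t_L = 2 − 1.2511 = 0.75 h.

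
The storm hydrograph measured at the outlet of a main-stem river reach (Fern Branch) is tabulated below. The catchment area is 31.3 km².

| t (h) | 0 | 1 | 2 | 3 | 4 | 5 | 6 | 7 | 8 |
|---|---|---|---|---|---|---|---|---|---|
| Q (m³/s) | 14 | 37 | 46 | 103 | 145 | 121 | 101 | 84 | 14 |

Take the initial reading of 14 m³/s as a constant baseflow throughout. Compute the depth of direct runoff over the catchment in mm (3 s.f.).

Direct runoff: 0.0, 23.0, 32.0, 89.0, 131.0, 107.0, 87.0, 70.0, 0.0 m³/s; ΣQ_DR = 539.0 m³/s.
V = ΣQ_DR · Δt = 539.0 × 3600 s = 1.940 × 10^6 m³.
Over A = 31.3 km², depth = V / A = 62.0 mm.

d ≈ 62.0 mm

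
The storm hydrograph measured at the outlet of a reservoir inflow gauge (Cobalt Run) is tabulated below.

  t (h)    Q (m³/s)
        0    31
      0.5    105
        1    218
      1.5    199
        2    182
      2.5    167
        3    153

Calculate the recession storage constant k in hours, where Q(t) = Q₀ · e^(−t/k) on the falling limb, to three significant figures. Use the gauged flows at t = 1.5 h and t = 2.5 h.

k ≈ 5.70 h

On the falling limb, Q drops from 199 to 167 m³/s between t = 1.5 h and t = 2.5 h (Δt = 1 h).
k = −Δt / ln(Q₂/Q₁) = −1 / ln(167/199) = 5.70 h.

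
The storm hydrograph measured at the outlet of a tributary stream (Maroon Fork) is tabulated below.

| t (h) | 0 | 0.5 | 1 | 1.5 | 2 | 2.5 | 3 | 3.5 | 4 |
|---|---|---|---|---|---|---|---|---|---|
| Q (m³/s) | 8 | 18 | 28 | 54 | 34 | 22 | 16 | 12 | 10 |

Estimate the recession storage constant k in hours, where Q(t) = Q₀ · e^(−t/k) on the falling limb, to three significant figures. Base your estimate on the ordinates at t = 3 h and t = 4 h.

On the falling limb, Q drops from 16 to 10 m³/s between t = 3 h and t = 4 h (Δt = 1 h).
k = −Δt / ln(Q₂/Q₁) = −1 / ln(10/16) = 2.13 h.

k ≈ 2.13 h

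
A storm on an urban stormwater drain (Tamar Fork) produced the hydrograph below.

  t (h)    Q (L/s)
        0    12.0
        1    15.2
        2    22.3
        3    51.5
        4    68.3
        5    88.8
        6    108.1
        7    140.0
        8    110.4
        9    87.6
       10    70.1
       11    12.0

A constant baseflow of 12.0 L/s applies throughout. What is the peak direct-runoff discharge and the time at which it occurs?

Q_p = 128.0 L/s at t = 7 h

Subtracting baseflow gives direct-runoff ordinates: 0.0, 3.2, 10.3, 39.5, 56.3, 76.8, 96.1, 128.0, 98.4, 75.6, 58.1, 0.0 L/s.
The maximum is 128.0 L/s, occurring at the reading for t = 7 h.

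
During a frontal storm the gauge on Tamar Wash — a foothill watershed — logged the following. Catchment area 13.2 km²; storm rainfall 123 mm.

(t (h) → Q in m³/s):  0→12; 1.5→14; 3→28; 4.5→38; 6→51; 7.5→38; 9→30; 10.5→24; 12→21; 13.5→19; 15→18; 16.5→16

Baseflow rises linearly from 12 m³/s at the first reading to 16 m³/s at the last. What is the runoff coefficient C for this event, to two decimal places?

ΣQ_DR = 141.0 m³/s; V = ΣQ_DR·Δt = 7.614 × 10^5 m³.
Runoff depth d = V / A = 57.68 mm.
C = d / P = 57.68 / 123 = 0.47.

C ≈ 0.47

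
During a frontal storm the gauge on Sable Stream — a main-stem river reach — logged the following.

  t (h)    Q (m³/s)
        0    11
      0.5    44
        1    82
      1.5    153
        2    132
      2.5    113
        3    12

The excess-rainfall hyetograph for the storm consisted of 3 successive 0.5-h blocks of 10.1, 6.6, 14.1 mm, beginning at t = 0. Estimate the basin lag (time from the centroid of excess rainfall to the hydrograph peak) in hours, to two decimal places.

Centroid of excess rainfall: t_c = Σ P_i·t̄_i / ΣP_i = 0.8149 h (block centres at 0.25, 0.75, 1.25 h).
Hydrograph peak occurs at t = 1.5 h, so basin lag t_L = 1.5 − 0.8149 = 0.69 h.

t_L ≈ 0.69 h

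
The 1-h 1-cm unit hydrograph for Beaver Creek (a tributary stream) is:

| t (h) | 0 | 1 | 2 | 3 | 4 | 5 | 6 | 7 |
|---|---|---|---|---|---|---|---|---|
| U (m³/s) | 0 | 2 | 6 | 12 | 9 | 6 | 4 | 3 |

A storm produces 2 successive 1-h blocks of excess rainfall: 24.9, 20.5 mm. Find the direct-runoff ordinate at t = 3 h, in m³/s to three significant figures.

By discrete convolution, Q_j = Σ (P_i / 10 mm) · U_{j−i}.
At t = 3 h (j=3): Q = (24.9/10)·12 + (20.5/10)·6 = 42.2 m³/s.

Q ≈ 42.2 m³/s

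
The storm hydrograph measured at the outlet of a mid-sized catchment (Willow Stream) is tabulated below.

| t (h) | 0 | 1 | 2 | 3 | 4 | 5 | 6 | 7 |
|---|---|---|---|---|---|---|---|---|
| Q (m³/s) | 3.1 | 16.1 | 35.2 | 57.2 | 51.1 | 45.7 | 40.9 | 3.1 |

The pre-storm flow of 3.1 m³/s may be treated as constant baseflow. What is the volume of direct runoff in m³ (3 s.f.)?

Direct-runoff ordinates (Q − Q_b): 0.0, 13.0, 32.1, 54.1, 48.0, 42.6, 37.8, 0.0 m³/s.
ΣQ_DR = 227.6 m³/s.
With Δt = 1 h = 3600 s, V = ΣQ_DR · Δt = 227.6 × 3600 = 8.19 × 10^5 m³.

V ≈ 8.19 × 10^5 m³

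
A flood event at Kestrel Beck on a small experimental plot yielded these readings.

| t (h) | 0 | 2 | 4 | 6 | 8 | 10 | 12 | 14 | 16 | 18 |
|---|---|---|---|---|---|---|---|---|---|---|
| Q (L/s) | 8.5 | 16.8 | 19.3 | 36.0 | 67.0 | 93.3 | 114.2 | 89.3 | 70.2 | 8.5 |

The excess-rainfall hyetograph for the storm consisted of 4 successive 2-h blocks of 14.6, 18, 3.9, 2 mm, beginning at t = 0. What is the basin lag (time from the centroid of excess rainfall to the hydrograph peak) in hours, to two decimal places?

t_L ≈ 9.35 h

Centroid of excess rainfall: t_c = Σ P_i·t̄_i / ΣP_i = 2.6519 h (block centres at 1, 3, 5, 7 h).
Hydrograph peak occurs at t = 12 h, so basin lag t_L = 12 − 2.6519 = 9.35 h.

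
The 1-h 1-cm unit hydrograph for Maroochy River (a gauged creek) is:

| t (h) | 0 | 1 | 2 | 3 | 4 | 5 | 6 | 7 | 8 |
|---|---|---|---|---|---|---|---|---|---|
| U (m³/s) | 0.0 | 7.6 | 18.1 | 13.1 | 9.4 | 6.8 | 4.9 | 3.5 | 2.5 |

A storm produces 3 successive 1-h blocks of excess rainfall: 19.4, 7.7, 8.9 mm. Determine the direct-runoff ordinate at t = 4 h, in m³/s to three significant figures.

By discrete convolution, Q_j = Σ (P_i / 10 mm) · U_{j−i}.
At t = 4 h (j=4): Q = (19.4/10)·9.4 + (7.7/10)·13.1 + (8.9/10)·18.1 = 44.4 m³/s.

Q ≈ 44.4 m³/s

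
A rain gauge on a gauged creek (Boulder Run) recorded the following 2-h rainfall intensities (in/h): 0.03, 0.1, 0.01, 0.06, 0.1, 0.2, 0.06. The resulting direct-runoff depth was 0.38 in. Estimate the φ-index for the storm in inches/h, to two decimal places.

Only the 3 blocks with intensity above φ contribute runoff: 0.1, 0.1, 0.2 in/h.
Σ(I−φ)·Δt = d  ⇒  (0.1+0.1+0.2 − 3φ)·2 = 0.38
φ = (0.4000 − 0.38/2) / 3 = 0.07 in/h.

φ ≈ 0.07 in/h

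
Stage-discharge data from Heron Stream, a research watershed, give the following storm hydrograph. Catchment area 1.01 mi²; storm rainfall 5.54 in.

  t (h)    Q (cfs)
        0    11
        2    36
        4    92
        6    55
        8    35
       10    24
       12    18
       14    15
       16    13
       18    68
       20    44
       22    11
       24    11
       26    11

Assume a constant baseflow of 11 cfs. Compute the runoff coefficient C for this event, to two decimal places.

ΣQ_DR = 290.0 cfs; V = ΣQ_DR·Δt = 2.088 × 10^6 ft³.
Runoff depth d = V / A = 0.8899 in.
C = d / P = 0.8899 / 5.54 = 0.16.

C ≈ 0.16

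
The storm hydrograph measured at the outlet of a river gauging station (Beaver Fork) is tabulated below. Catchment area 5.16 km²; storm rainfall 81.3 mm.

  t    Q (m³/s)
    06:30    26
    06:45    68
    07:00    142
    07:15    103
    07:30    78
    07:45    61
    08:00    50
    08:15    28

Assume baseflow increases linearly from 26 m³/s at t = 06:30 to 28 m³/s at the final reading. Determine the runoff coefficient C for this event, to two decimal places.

C ≈ 0.73

ΣQ_DR = 340.0 m³/s; V = ΣQ_DR·Δt = 3.060 × 10^5 m³.
Runoff depth d = V / A = 59.30 mm.
C = d / P = 59.30 / 81.3 = 0.73.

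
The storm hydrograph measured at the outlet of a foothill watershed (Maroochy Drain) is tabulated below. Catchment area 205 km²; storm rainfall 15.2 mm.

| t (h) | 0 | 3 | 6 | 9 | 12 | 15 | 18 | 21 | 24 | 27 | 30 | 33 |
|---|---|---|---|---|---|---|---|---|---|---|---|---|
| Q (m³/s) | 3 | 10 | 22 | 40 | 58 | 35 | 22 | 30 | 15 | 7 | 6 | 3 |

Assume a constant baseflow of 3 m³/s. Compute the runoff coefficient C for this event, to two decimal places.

C ≈ 0.75

ΣQ_DR = 215.0 m³/s; V = ΣQ_DR·Δt = 2.322 × 10^6 m³.
Runoff depth d = V / A = 11.33 mm.
C = d / P = 11.33 / 15.2 = 0.75.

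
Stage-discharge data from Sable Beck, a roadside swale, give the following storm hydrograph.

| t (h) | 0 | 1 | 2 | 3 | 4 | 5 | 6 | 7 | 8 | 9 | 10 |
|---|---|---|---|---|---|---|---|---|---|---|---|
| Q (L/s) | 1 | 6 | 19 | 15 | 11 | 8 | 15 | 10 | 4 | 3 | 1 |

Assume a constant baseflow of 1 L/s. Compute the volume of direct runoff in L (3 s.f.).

V ≈ 2.95 × 10^5 L

Direct-runoff ordinates (Q − Q_b): 0.0, 5.0, 18.0, 14.0, 10.0, 7.0, 14.0, 9.0, 3.0, 2.0, 0.0 L/s.
ΣQ_DR = 82.00 L/s.
With Δt = 1 h = 3600 s, V = ΣQ_DR · Δt = 82.00 × 3600 = 2.95 × 10^5 L.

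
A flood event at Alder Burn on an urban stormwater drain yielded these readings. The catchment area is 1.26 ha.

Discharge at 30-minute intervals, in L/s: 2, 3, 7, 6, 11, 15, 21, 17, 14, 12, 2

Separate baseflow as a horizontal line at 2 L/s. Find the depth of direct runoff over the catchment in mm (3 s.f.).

d ≈ 12.6 mm

Direct runoff: 0.0, 1.0, 5.0, 4.0, 9.0, 13.0, 19.0, 15.0, 12.0, 10.0, 0.0 L/s; ΣQ_DR = 88.00 L/s.
V = ΣQ_DR · Δt = 88.00 × 1800 s = 1.584 × 10^5 L.
Over A = 1.26 ha, depth = V / A = 12.6 mm.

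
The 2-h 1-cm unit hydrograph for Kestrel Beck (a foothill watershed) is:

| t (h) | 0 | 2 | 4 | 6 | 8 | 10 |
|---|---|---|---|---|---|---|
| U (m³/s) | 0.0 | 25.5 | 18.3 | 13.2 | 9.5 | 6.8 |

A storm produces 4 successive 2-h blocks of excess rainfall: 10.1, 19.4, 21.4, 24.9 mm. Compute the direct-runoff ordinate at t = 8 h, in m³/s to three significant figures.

Q ≈ 138 m³/s

By discrete convolution, Q_j = Σ (P_i / 10 mm) · U_{j−i}.
At t = 8 h (j=4): Q = (10.1/10)·9.5 + (19.4/10)·13.2 + (21.4/10)·18.3 + (24.9/10)·25.5 = 138 m³/s.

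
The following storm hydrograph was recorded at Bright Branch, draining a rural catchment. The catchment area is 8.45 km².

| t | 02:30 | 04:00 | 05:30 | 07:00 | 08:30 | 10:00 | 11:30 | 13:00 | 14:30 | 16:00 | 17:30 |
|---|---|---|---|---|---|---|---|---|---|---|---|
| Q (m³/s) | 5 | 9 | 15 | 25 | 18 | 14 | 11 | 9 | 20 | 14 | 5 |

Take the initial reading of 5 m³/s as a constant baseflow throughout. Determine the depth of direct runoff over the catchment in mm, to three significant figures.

d ≈ 57.5 mm

Direct runoff: 0.0, 4.0, 10.0, 20.0, 13.0, 9.0, 6.0, 4.0, 15.0, 9.0, 0.0 m³/s; ΣQ_DR = 90.00 m³/s.
V = ΣQ_DR · Δt = 90.00 × 5400 s = 4.860 × 10^5 m³.
Over A = 8.45 km², depth = V / A = 57.5 mm.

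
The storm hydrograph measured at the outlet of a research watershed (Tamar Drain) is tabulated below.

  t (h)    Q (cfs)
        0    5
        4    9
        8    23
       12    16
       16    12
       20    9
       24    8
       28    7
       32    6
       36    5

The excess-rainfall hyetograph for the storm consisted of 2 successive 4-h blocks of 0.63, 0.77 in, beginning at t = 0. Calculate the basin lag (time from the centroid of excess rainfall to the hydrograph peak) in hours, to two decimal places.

Centroid of excess rainfall: t_c = Σ P_i·t̄_i / ΣP_i = 4.2000 h (block centres at 2, 6 h).
Hydrograph peak occurs at t = 8 h, so basin lag t_L = 8 − 4.2000 = 3.80 h.

t_L ≈ 3.80 h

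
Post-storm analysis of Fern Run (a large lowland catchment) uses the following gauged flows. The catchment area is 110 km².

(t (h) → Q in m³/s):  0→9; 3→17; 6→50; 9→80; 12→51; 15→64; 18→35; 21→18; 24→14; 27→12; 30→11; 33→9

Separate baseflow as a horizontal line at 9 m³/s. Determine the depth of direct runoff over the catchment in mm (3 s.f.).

d ≈ 25.7 mm

Direct runoff: 0.0, 8.0, 41.0, 71.0, 42.0, 55.0, 26.0, 9.0, 5.0, 3.0, 2.0, 0.0 m³/s; ΣQ_DR = 262.0 m³/s.
V = ΣQ_DR · Δt = 262.0 × 10800 s = 2.830 × 10^6 m³.
Over A = 110 km², depth = V / A = 25.7 mm.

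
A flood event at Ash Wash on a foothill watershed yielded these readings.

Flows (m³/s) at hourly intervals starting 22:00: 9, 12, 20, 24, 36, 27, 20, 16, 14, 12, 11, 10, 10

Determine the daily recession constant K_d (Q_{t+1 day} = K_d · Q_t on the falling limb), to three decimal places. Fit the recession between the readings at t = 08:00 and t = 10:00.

Between t = 08:00 and t = 10:00 the flow falls from 11 to 10 m³/s over 2×1 h = 2 h.
Per-interval ratio K = (10/11)^(1/2) = 0.9535; K_d = K^(24/1) = 0.319.

K_d ≈ 0.319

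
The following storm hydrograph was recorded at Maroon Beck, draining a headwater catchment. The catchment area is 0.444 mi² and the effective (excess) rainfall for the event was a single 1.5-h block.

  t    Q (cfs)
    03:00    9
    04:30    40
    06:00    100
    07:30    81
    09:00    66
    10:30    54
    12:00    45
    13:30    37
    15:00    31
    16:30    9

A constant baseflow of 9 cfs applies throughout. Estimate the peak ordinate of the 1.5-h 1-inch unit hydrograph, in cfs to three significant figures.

Direct runoff: 0.0, 31.0, 91.0, 72.0, 57.0, 45.0, 36.0, 28.0, 22.0, 0.0 cfs; ΣQ_DR = 382.0 cfs, peak = 91.0 cfs.
Runoff depth d = ΣQ_DR·Δt / A = 382.0 × 5400 / (0.444 mi²) = 2.000 in.
The 1-inch UH is the DRH scaled by (1 in)/d, so U_p = 91.0 × 1/2.000 = 45.5 cfs.

U_p ≈ 45.5 cfs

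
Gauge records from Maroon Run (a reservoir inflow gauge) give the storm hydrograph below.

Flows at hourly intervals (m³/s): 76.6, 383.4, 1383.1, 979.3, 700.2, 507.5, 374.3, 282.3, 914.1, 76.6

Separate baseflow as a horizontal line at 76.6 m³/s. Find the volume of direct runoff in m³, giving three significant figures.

V ≈ 1.77 × 10^7 m³

Direct-runoff ordinates (Q − Q_b): 0.0, 306.8, 1306.5, 902.7, 623.6, 430.9, 297.7, 205.7, 837.5, 0.0 m³/s.
ΣQ_DR = 4911 m³/s.
With Δt = 1 h = 3600 s, V = ΣQ_DR · Δt = 4911 × 3600 = 1.77 × 10^7 m³.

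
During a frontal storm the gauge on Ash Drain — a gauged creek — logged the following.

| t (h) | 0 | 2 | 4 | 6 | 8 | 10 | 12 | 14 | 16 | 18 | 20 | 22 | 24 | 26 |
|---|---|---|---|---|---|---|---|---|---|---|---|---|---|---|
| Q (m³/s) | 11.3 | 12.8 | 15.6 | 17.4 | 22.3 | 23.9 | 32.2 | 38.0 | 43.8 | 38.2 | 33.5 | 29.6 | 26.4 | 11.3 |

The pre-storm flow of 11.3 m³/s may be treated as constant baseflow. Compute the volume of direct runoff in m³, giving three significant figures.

Direct-runoff ordinates (Q − Q_b): 0.0, 1.5, 4.3, 6.1, 11.0, 12.6, 20.9, 26.7, 32.5, 26.9, 22.2, 18.3, 15.1, 0.0 m³/s.
ΣQ_DR = 198.1 m³/s.
With Δt = 2 h = 7200 s, V = ΣQ_DR · Δt = 198.1 × 7200 = 1.43 × 10^6 m³.

V ≈ 1.43 × 10^6 m³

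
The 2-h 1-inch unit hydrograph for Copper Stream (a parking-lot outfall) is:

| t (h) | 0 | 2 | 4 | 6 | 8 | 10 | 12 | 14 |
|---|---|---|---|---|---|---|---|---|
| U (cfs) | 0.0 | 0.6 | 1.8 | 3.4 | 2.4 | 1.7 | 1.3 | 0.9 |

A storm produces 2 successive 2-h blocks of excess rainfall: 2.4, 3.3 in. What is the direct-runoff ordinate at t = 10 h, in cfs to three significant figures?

By discrete convolution, Q_j = Σ (P_i / 1 in) · U_{j−i}.
At t = 10 h (j=5): Q = (2.4/1)·1.7 + (3.3/1)·2.4 = 12.0 cfs.

Q ≈ 12.0 cfs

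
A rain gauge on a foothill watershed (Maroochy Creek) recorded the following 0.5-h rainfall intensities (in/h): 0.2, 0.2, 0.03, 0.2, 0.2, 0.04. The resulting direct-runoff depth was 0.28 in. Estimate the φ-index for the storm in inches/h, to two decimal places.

φ ≈ 0.06 in/h

Only the 4 blocks with intensity above φ contribute runoff: 0.2, 0.2, 0.2, 0.2 in/h.
Σ(I−φ)·Δt = d  ⇒  (0.2+0.2+0.2+0.2 − 4φ)·0.5 = 0.28
φ = (0.8000 − 0.28/0.5) / 4 = 0.06 in/h.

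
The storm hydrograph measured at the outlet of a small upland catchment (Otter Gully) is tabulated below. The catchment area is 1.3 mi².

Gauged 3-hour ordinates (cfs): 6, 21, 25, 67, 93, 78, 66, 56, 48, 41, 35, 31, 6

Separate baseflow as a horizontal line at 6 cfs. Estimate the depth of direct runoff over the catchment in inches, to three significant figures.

d ≈ 1.77 in

Direct runoff: 0.0, 15.0, 19.0, 61.0, 87.0, 72.0, 60.0, 50.0, 42.0, 35.0, 29.0, 25.0, 0.0 cfs; ΣQ_DR = 495.0 cfs.
V = ΣQ_DR · Δt = 495.0 × 10800 s = 5.346 × 10^6 ft³.
Over A = 1.3 mi², depth = V / A = 1.77 in.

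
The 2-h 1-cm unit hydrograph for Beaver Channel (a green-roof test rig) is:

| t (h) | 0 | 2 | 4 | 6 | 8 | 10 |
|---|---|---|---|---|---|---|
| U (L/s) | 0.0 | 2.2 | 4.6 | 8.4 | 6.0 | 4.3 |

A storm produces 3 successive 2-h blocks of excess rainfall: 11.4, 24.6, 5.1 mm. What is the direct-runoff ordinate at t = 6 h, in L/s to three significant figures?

By discrete convolution, Q_j = Σ (P_i / 10 mm) · U_{j−i}.
At t = 6 h (j=3): Q = (11.4/10)·8.4 + (24.6/10)·4.6 + (5.1/10)·2.2 = 22.0 L/s.

Q ≈ 22.0 L/s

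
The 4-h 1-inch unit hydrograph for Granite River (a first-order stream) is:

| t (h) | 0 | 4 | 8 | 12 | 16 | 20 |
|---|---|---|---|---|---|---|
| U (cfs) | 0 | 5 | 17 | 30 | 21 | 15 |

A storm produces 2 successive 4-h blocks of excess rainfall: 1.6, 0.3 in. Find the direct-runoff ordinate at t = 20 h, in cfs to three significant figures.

By discrete convolution, Q_j = Σ (P_i / 1 in) · U_{j−i}.
At t = 20 h (j=5): Q = (1.6/1)·15 + (0.3/1)·21 = 30.3 cfs.

Q ≈ 30.3 cfs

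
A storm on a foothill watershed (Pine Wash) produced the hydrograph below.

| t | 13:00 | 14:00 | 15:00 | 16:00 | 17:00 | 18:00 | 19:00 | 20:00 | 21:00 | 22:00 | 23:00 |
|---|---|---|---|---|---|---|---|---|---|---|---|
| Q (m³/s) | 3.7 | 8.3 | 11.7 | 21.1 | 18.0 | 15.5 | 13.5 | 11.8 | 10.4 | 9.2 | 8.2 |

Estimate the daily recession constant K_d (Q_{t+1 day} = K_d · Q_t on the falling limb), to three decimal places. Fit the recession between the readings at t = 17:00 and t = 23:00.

Between t = 17:00 and t = 23:00 the flow falls from 18.0 to 8.2 m³/s over 6×1 h = 6 h.
Per-interval ratio K = (8.2/18.0)^(1/6) = 0.8772; K_d = K^(24/1) = 0.043.

K_d ≈ 0.043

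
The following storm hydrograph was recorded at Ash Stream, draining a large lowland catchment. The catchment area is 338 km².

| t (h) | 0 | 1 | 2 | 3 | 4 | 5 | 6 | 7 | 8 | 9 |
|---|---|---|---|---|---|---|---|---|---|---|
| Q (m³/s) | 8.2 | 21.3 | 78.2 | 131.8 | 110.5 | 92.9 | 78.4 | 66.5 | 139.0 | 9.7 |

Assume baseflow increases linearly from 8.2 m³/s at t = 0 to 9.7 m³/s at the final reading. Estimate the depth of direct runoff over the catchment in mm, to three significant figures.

Direct runoff: 0.00, 12.93, 69.67, 123.10, 101.63, 83.87, 69.20, 57.13, 129.47, 0.00 m³/s; ΣQ_DR = 647.0 m³/s.
V = ΣQ_DR · Δt = 647.0 × 3600 s = 2.329 × 10^6 m³.
Over A = 338 km², depth = V / A = 6.89 mm.

d ≈ 6.89 mm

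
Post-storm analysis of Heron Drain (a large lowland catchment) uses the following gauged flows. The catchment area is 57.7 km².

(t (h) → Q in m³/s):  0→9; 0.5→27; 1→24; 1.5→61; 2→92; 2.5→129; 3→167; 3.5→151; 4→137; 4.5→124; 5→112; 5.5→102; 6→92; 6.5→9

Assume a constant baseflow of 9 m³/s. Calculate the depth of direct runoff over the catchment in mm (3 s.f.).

Direct runoff: 0.0, 18.0, 15.0, 52.0, 83.0, 120.0, 158.0, 142.0, 128.0, 115.0, 103.0, 93.0, 83.0, 0.0 m³/s; ΣQ_DR = 1110 m³/s.
V = ΣQ_DR · Δt = 1110 × 1800 s = 1.998 × 10^6 m³.
Over A = 57.7 km², depth = V / A = 34.6 mm.

d ≈ 34.6 mm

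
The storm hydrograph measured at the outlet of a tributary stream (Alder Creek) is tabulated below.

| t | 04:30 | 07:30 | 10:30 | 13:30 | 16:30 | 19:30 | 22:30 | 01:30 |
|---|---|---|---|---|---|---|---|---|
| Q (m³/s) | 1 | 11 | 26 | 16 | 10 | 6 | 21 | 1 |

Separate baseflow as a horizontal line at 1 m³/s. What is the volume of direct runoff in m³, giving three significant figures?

V ≈ 9.07 × 10^5 m³

Direct-runoff ordinates (Q − Q_b): 0.0, 10.0, 25.0, 15.0, 9.0, 5.0, 20.0, 0.0 m³/s.
ΣQ_DR = 84.00 m³/s.
With Δt = 3 h = 10800 s, V = ΣQ_DR · Δt = 84.00 × 10800 = 9.07 × 10^5 m³.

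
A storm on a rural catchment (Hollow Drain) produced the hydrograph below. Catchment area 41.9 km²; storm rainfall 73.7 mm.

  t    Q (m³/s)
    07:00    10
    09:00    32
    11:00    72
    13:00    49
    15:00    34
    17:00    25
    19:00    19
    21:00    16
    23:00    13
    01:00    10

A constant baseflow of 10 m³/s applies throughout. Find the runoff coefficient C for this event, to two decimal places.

ΣQ_DR = 180.0 m³/s; V = ΣQ_DR·Δt = 1.296 × 10^6 m³.
Runoff depth d = V / A = 30.93 mm.
C = d / P = 30.93 / 73.7 = 0.42.

C ≈ 0.42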